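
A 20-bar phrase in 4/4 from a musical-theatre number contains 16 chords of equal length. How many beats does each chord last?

20 bars × 4 beats/bar = 80 beats total.
80 beats ÷ 16 chords = 5 beats per chord.

5 beats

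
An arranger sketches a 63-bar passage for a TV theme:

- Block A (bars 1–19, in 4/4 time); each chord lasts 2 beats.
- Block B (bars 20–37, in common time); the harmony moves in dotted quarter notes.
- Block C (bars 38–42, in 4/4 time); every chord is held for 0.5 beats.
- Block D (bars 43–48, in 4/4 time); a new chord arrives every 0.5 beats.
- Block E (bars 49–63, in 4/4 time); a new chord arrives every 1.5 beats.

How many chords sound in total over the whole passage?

A: 19·4 = 76 beats, 76/2 = 38 chords.
B: 18·4 = 72 beats, 72/1.5 = 48 chords.
C: 5·4 = 20 beats, 20/0.5 = 40 chords.
D: 6·4 = 24 beats, 24/0.5 = 48 chords.
E: 15·4 = 60 beats, 60/1.5 = 40 chords.
Total: 38 + 48 + 40 + 48 + 40 = 214.

214 chords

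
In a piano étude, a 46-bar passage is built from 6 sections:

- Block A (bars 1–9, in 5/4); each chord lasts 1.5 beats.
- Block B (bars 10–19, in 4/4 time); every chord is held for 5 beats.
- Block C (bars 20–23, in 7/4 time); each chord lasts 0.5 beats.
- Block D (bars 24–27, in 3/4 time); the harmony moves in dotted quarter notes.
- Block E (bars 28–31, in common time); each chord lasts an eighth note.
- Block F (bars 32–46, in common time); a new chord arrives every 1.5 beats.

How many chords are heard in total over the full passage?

174 chords

A: 9 bars × 5 beats = 45 beats; 1.5 beats/chord → 30 chords.
B: 10 bars × 4 beats = 40 beats; 5 beats/chord → 8 chords.
C: 4 bars × 7 beats = 28 beats; 0.5 beats/chord → 56 chords.
D: 4 bars × 3 beats = 12 beats; 1.5 beats/chord → 8 chords.
E: 4 bars × 4 beats = 16 beats; 0.5 beats/chord → 32 chords.
F: 15 bars × 4 beats = 60 beats; 1.5 beats/chord → 40 chords.
Total: 30 + 8 + 56 + 8 + 32 + 40 = 174.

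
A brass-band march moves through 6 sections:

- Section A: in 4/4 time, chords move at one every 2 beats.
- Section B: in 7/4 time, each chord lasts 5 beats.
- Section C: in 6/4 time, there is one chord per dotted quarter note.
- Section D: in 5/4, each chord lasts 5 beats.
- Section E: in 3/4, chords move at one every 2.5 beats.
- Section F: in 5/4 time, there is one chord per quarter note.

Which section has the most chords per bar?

A: each chord is 2 beats in 4/4, so 2 per bar.
B: each chord is 5 beats in 7/4, so 1.4 per bar.
C: each chord is 1.5 beats in 6/4, so 4 per bar.
D: each chord is 5 beats in 5/4, so 1 per bar.
E: each chord is 2.5 beats in 3/4, so 1.2 per bar.
F: each chord is 1 beat in 5/4, so 5 per bar.
Fastest is F at 5 chords/bar.

Section F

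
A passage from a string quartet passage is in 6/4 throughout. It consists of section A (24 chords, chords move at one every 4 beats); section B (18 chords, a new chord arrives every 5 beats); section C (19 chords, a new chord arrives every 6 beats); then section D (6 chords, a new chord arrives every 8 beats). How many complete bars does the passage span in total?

58 bars

A: 24 × 4 = 96 beats = 16 bars.
B: 18 × 5 = 90 beats = 15 bars.
C: 19 × 6 = 114 beats = 19 bars.
D: 6 × 8 = 48 beats = 8 bars.
Total: 16 + 15 + 19 + 8 = 58 bars.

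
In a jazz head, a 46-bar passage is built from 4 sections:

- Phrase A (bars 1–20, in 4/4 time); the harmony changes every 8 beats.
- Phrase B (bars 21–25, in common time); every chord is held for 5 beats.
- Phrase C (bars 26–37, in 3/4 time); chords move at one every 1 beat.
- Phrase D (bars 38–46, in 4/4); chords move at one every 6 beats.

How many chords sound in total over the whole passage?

56 chords

A: 20·4 = 80 beats, 80/8 = 10 chords.
B: 5·4 = 20 beats, 20/5 = 4 chords.
C: 12·3 = 36 beats, 36/1 = 36 chords.
D: 9·4 = 36 beats, 36/6 = 6 chords.
Total: 10 + 4 + 36 + 6 = 56.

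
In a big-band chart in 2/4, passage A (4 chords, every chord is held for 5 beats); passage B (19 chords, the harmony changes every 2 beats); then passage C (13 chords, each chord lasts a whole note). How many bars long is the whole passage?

A: 4 × 5 = 20 beats = 10 bars.
B: 19 × 2 = 38 beats = 19 bars.
C: 13 × 4 = 52 beats = 26 bars.
Total: 10 + 19 + 26 = 55 bars.

55 bars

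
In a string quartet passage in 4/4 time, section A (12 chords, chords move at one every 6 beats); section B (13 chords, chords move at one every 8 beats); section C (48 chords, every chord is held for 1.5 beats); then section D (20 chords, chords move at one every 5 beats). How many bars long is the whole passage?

A: 12 × 6 = 72 beats = 18 bars.
B: 13 × 8 = 104 beats = 26 bars.
C: 48 × 1.5 = 72 beats = 18 bars.
D: 20 × 5 = 100 beats = 25 bars.
Total: 18 + 26 + 18 + 25 = 87 bars.

87 bars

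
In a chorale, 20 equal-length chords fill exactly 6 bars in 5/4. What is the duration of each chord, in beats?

1.5 beats

6 bars × 5 beats/bar = 30 beats total.
30 beats ÷ 20 chords = 1.5 beats per chord.
(That is a dotted quarter note.)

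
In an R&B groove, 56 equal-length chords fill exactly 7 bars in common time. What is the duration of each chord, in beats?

0.5 beats

7 bars × 4 beats/bar = 28 beats total.
28 beats ÷ 56 chords = 0.5 beats per chord.
(That is an eighth note.)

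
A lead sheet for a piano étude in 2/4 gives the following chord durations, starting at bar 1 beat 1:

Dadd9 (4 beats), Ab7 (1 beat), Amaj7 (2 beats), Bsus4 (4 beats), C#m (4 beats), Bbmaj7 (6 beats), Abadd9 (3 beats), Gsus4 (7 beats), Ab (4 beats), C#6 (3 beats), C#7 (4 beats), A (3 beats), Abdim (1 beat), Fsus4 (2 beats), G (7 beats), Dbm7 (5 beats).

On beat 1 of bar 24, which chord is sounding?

Beat 1 of bar 24 is beat (24−1)×2 + 1 = 47 overall.
Running totals: Dadd9 ends at 4, Ab7 ends at 5, Amaj7 ends at 7, Bsus4 ends at 11, C#m ends at 15, Bbmaj7 ends at 21, Abadd9 ends at 24, Gsus4 ends at 31, Ab ends at 35, C#6 ends at 38, C#7 ends at 42, A ends at 45, Abdim ends at 46, Fsus4 ends at 48.
Beat 47 falls within Fsus4.

Fsus4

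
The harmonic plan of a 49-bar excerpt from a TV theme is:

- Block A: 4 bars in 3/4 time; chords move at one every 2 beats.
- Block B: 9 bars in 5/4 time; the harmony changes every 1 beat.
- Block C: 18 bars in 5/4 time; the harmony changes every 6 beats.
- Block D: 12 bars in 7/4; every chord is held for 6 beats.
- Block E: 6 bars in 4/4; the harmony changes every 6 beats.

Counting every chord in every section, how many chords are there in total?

A: 4·3 = 12 beats, 12/2 = 6 chords.
B: 9·5 = 45 beats, 45/1 = 45 chords.
C: 18·5 = 90 beats, 90/6 = 15 chords.
D: 12·7 = 84 beats, 84/6 = 14 chords.
E: 6·4 = 24 beats, 24/6 = 4 chords.
Total: 6 + 45 + 15 + 14 + 4 = 84.

84 chords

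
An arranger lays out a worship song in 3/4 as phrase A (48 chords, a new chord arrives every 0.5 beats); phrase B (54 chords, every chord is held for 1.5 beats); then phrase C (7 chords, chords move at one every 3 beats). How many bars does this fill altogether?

A: 48 × 0.5 = 24 beats = 8 bars.
B: 54 × 1.5 = 81 beats = 27 bars.
C: 7 × 3 = 21 beats = 7 bars.
Total: 8 + 27 + 7 = 42 bars.

42 bars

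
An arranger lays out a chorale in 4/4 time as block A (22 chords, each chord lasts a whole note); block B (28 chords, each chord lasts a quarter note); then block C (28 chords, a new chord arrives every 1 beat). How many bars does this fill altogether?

A: 22 × 4 = 88 beats = 22 bars.
B: 28 × 1 = 28 beats = 7 bars.
C: 28 × 1 = 28 beats = 7 bars.
Total: 22 + 7 + 7 = 36 bars.

36 bars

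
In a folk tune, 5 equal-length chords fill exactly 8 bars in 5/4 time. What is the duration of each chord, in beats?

8 bars × 5 beats/bar = 40 beats total.
40 beats ÷ 5 chords = 8 beats per chord.

8 beats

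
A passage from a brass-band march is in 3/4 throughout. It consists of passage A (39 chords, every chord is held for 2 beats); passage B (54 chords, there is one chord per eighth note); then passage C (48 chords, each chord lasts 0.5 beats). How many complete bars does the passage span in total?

43 bars

A: 39 × 2 = 78 beats = 26 bars.
B: 54 × 0.5 = 27 beats = 9 bars.
C: 48 × 0.5 = 24 beats = 8 bars.
Total: 26 + 9 + 8 = 43 bars.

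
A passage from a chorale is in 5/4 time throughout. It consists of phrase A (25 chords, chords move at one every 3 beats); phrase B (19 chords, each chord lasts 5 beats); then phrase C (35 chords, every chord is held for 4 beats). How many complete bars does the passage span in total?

A: 25 × 3 = 75 beats = 15 bars.
B: 19 × 5 = 95 beats = 19 bars.
C: 35 × 4 = 140 beats = 28 bars.
Total: 15 + 19 + 28 = 62 bars.

62 bars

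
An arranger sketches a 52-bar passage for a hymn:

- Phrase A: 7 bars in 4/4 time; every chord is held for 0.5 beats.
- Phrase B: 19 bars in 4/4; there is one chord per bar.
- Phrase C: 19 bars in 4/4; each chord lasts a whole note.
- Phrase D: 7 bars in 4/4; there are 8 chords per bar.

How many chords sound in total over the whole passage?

150 chords

A: 7 bars × 4 beats = 28 beats; 0.5 beats/chord → 56 chords.
B: 19 bars × 4 beats = 76 beats; 4 beats/chord → 19 chords.
C: 19 bars × 4 beats = 76 beats; 4 beats/chord → 19 chords.
D: 7 bars × 4 beats = 28 beats; 0.5 beats/chord → 56 chords.
Total: 56 + 19 + 19 + 56 = 150.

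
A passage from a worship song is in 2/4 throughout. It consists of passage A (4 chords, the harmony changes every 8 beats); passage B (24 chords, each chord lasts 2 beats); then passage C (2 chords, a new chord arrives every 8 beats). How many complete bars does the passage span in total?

A: 4 × 8 = 32 beats = 16 bars.
B: 24 × 2 = 48 beats = 24 bars.
C: 2 × 8 = 16 beats = 8 bars.
Total: 16 + 24 + 8 = 48 bars.

48 bars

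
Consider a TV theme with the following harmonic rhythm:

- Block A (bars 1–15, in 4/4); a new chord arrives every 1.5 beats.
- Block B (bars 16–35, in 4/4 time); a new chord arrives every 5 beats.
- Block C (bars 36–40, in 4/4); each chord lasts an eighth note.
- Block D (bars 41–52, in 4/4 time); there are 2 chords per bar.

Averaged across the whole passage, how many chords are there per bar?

A: 15 × 4 = 60 beats ÷ 1.5 = 40 chords.
B: 20 × 4 = 80 beats ÷ 5 = 16 chords.
C: 5 × 4 = 20 beats ÷ 0.5 = 40 chords.
D: 12 × 4 = 48 beats ÷ 2 = 24 chords.
Overall: 120 chords over 52 bars → 120/52 = 30/13 chords per bar.

30/13 chords per bar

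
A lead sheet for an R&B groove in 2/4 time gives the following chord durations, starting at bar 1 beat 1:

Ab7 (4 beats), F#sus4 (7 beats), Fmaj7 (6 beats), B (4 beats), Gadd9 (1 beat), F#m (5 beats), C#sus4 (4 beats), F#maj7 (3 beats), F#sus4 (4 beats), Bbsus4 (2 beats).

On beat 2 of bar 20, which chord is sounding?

Bbsus4

Beat 2 of bar 20 is beat (20−1)×2 + 2 = 40 overall.
Running totals: Ab7 ends at 4, F#sus4 ends at 11, Fmaj7 ends at 17, B ends at 21, Gadd9 ends at 22, F#m ends at 27, C#sus4 ends at 31, F#maj7 ends at 34, F#sus4 ends at 38, Bbsus4 ends at 40.
Beat 40 falls within Bbsus4.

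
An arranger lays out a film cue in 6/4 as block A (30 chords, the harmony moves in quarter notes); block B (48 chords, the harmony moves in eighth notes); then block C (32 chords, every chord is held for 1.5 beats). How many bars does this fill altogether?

17 bars

A: 30 × 1 = 30 beats = 5 bars.
B: 48 × 0.5 = 24 beats = 4 bars.
C: 32 × 1.5 = 48 beats = 8 bars.
Total: 5 + 4 + 8 = 17 bars.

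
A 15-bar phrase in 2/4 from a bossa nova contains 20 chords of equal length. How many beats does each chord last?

15 bars × 2 beats/bar = 30 beats total.
30 beats ÷ 20 chords = 1.5 beats per chord.
(That is a dotted quarter note.)

1.5 beats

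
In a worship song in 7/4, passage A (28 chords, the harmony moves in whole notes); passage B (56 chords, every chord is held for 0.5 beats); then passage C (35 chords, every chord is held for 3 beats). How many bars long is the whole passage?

35 bars

A: 28 × 4 = 112 beats = 16 bars.
B: 56 × 0.5 = 28 beats = 4 bars.
C: 35 × 3 = 105 beats = 15 bars.
Total: 16 + 4 + 15 = 35 bars.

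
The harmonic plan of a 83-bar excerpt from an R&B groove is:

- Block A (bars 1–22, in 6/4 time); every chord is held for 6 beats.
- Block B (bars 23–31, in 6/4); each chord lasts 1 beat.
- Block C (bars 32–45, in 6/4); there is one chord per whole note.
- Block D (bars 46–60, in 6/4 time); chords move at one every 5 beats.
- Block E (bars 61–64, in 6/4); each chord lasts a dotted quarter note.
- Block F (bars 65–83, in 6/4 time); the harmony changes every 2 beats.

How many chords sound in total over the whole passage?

188 chords

A: 22 bars × 6 beats = 132 beats; 6 beats/chord → 22 chords.
B: 9 bars × 6 beats = 54 beats; 1 beat/chord → 54 chords.
C: 14 bars × 6 beats = 84 beats; 4 beats/chord → 21 chords.
D: 15 bars × 6 beats = 90 beats; 5 beats/chord → 18 chords.
E: 4 bars × 6 beats = 24 beats; 1.5 beats/chord → 16 chords.
F: 19 bars × 6 beats = 114 beats; 2 beats/chord → 57 chords.
Total: 22 + 54 + 21 + 18 + 16 + 57 = 188.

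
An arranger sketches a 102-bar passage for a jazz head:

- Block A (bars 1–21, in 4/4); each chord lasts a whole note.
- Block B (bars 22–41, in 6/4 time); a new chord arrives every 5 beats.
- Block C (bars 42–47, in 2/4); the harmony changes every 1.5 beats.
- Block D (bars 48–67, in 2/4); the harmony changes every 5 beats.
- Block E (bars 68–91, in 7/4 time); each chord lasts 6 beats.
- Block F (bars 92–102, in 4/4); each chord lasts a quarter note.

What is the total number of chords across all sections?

A has 84 beats and chords last 4 each, so 21 chords.
B has 120 beats and chords last 5 each, so 24 chords.
C has 12 beats and chords last 1.5 each, so 8 chords.
D has 40 beats and chords last 5 each, so 8 chords.
E has 168 beats and chords last 6 each, so 28 chords.
F has 44 beats and chords last 1 each, so 44 chords.
Total: 21 + 24 + 8 + 8 + 28 + 44 = 133.

133 chords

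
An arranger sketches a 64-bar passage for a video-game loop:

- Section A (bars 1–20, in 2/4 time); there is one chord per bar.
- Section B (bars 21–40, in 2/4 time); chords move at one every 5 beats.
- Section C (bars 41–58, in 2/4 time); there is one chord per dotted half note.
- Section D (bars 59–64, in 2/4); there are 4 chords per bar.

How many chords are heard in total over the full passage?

64 chords

A: 20 bars × 2 beats = 40 beats; 2 beats/chord → 20 chords.
B: 20 bars × 2 beats = 40 beats; 5 beats/chord → 8 chords.
C: 18 bars × 2 beats = 36 beats; 3 beats/chord → 12 chords.
D: 6 bars × 2 beats = 12 beats; 0.5 beats/chord → 24 chords.
Total: 20 + 8 + 12 + 24 = 64.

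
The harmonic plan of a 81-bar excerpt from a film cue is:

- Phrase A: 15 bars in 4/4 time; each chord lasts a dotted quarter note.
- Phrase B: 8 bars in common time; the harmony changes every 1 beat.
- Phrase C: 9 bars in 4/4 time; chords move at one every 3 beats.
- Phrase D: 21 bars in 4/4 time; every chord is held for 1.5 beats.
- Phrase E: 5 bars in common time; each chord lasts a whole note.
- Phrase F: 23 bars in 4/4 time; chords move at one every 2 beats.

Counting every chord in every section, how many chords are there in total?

A: 15·4 = 60 beats, 60/1.5 = 40 chords.
B: 8·4 = 32 beats, 32/1 = 32 chords.
C: 9·4 = 36 beats, 36/3 = 12 chords.
D: 21·4 = 84 beats, 84/1.5 = 56 chords.
E: 5·4 = 20 beats, 20/4 = 5 chords.
F: 23·4 = 92 beats, 92/2 = 46 chords.
Total: 40 + 32 + 12 + 56 + 5 + 46 = 191.

191 chords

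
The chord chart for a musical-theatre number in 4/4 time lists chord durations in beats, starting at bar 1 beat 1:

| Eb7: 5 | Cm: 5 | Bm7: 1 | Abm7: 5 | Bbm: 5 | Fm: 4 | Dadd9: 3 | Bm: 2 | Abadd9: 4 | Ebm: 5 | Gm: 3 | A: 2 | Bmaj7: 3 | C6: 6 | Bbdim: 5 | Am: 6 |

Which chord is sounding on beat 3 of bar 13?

C6

Beat 3 of bar 13 is beat (13−1)×4 + 3 = 51 overall.
Running totals: Eb7 ends at 5, Cm ends at 10, Bm7 ends at 11, Abm7 ends at 16, Bbm ends at 21, Fm ends at 25, Dadd9 ends at 28, Bm ends at 30, Abadd9 ends at 34, Ebm ends at 39, Gm ends at 42, A ends at 44, Bmaj7 ends at 47, C6 ends at 53.
Beat 51 falls within C6.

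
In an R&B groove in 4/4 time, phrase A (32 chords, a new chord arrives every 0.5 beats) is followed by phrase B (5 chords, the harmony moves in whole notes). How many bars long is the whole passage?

A: 32 × 0.5 = 16 beats = 4 bars.
B: 5 × 4 = 20 beats = 5 bars.
Total: 4 + 5 = 9 bars.

9 bars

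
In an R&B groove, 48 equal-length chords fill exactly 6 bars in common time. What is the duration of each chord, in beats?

0.5 beats

6 bars × 4 beats/bar = 24 beats total.
24 beats ÷ 48 chords = 0.5 beats per chord.
(That is an eighth note.)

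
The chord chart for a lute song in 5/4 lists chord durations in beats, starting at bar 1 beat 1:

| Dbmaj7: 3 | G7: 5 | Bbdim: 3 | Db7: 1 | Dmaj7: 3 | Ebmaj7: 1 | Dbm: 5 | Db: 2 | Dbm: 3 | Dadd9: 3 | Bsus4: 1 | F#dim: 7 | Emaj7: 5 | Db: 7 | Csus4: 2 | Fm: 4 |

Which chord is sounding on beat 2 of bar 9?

Emaj7

Beat 2 of bar 9 is beat (9−1)×5 + 2 = 42 overall.
Running totals: Dbmaj7 ends at 3, G7 ends at 8, Bbdim ends at 11, Db7 ends at 12, Dmaj7 ends at 15, Ebmaj7 ends at 16, Dbm ends at 21, Db ends at 23, Dbm ends at 26, Dadd9 ends at 29, Bsus4 ends at 30, F#dim ends at 37, Emaj7 ends at 42.
Beat 42 falls within Emaj7.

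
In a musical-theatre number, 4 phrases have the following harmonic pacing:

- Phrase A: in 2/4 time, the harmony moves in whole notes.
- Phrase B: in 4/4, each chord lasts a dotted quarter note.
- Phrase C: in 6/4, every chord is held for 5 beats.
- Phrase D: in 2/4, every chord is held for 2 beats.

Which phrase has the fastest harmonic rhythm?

Phrase B

A: 2/4 = 0.5 chords/bar.
B: 4/1.5 = 8/3 chords/bar.
C: 6/5 = 1.2 chords/bar.
D: 2/2 = 1 chord/bar.
Fastest is B at 8/3 chords/bar.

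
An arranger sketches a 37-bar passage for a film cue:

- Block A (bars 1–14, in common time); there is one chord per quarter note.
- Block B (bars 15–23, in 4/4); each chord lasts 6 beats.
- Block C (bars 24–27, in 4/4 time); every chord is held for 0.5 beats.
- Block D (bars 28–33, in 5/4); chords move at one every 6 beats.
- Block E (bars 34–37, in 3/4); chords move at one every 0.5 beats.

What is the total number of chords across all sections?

A has 56 beats and chords last 1 each, so 56 chords.
B has 36 beats and chords last 6 each, so 6 chords.
C has 16 beats and chords last 0.5 each, so 32 chords.
D has 30 beats and chords last 6 each, so 5 chords.
E has 12 beats and chords last 0.5 each, so 24 chords.
Total: 56 + 6 + 32 + 5 + 24 = 123.

123 chords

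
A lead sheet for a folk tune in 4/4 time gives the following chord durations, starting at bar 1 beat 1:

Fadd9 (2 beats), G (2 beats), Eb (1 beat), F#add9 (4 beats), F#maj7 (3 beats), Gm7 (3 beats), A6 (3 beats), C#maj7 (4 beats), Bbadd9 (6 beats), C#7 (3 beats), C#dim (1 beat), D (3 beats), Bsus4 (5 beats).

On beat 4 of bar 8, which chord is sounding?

Beat 4 of bar 8 is beat (8−1)×4 + 4 = 32 overall.
Running totals: Fadd9 ends at 2, G ends at 4, Eb ends at 5, F#add9 ends at 9, F#maj7 ends at 12, Gm7 ends at 15, A6 ends at 18, C#maj7 ends at 22, Bbadd9 ends at 28, C#7 ends at 31, C#dim ends at 32.
Beat 32 falls within C#dim.

C#dim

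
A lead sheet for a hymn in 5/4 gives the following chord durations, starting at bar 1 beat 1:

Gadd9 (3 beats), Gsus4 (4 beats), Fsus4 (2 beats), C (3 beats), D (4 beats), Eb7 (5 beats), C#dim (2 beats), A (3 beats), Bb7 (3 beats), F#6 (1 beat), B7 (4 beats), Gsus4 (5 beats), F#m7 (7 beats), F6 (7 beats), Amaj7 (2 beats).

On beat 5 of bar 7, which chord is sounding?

Gsus4

Beat 5 of bar 7 is beat (7−1)×5 + 5 = 35 overall.
Running totals: Gadd9 ends at 3, Gsus4 ends at 7, Fsus4 ends at 9, C ends at 12, D ends at 16, Eb7 ends at 21, C#dim ends at 23, A ends at 26, Bb7 ends at 29, F#6 ends at 30, B7 ends at 34, Gsus4 ends at 39.
Beat 35 falls within Gsus4.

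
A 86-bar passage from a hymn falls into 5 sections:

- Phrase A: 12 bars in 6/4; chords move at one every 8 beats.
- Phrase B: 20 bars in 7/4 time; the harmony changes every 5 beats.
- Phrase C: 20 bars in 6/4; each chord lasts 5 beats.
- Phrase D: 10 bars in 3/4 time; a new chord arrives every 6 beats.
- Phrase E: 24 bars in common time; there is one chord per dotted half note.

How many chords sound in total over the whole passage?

98 chords

A: 12·6 = 72 beats, 72/8 = 9 chords.
B: 20·7 = 140 beats, 140/5 = 28 chords.
C: 20·6 = 120 beats, 120/5 = 24 chords.
D: 10·3 = 30 beats, 30/6 = 5 chords.
E: 24·4 = 96 beats, 96/3 = 32 chords.
Total: 9 + 28 + 24 + 5 + 32 = 98.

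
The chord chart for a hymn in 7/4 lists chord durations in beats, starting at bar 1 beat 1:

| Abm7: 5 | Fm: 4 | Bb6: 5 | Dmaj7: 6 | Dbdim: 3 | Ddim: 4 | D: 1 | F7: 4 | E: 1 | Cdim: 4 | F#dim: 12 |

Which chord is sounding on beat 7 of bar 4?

Beat 7 of bar 4 is beat (4−1)×7 + 7 = 28 overall.
Running totals: Abm7 ends at 5, Fm ends at 9, Bb6 ends at 14, Dmaj7 ends at 20, Dbdim ends at 23, Ddim ends at 27, D ends at 28.
Beat 28 falls within D.

D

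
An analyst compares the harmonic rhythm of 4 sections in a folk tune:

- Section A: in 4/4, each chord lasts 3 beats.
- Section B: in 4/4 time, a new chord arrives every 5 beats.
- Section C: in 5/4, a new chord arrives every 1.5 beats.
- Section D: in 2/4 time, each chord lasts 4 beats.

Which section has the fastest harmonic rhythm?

Section C

A: each chord is 3 beats in 4/4, so 4/3 per bar.
B: each chord is 5 beats in 4/4, so 0.8 per bar.
C: each chord is 1.5 beats in 5/4, so 10/3 per bar.
D: each chord is 4 beats in 2/4, so 0.5 per bar.
Fastest is C at 10/3 chords/bar.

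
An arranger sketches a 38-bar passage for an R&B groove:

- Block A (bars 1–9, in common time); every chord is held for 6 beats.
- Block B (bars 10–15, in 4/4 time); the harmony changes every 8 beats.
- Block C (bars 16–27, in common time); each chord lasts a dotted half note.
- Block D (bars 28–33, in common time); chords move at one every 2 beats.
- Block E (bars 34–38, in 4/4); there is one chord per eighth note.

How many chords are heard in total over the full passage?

77 chords

A has 36 beats and chords last 6 each, so 6 chords.
B has 24 beats and chords last 8 each, so 3 chords.
C has 48 beats and chords last 3 each, so 16 chords.
D has 24 beats and chords last 2 each, so 12 chords.
E has 20 beats and chords last 0.5 each, so 40 chords.
Total: 6 + 3 + 16 + 12 + 40 = 77.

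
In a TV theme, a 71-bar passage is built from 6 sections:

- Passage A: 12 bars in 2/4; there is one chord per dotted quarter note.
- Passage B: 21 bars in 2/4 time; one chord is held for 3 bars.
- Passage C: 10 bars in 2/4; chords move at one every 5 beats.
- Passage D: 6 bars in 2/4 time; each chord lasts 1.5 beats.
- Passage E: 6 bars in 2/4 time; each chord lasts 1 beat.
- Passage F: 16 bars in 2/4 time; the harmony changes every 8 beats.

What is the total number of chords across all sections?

51 chords

A has 24 beats and chords last 1.5 each, so 16 chords.
B has 42 beats and chords last 6 each, so 7 chords.
C has 20 beats and chords last 5 each, so 4 chords.
D has 12 beats and chords last 1.5 each, so 8 chords.
E has 12 beats and chords last 1 each, so 12 chords.
F has 32 beats and chords last 8 each, so 4 chords.
Total: 16 + 7 + 4 + 8 + 12 + 4 = 51.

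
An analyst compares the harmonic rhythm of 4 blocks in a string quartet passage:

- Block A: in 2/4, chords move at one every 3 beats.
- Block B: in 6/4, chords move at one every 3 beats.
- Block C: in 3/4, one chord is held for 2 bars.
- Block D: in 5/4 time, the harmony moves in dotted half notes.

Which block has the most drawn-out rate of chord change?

Block C

A: 2 beats/bar ÷ 3 beats/chord = 2/3 chords/bar.
B: 6 beats/bar ÷ 3 beats/chord = 2 chords/bar.
C: 3 beats/bar ÷ 6 beats/chord = 0.5 chords/bar.
D: 5 beats/bar ÷ 3 beats/chord = 5/3 chords/bar.
Slowest is C at 0.5 chords/bar.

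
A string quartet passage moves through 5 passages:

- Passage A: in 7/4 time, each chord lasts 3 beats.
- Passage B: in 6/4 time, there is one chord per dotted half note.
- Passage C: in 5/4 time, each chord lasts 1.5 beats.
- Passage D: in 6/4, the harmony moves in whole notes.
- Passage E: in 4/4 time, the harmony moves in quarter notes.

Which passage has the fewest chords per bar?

A: 7/3 = 7/3 chords/bar.
B: 6/3 = 2 chords/bar.
C: 5/1.5 = 10/3 chords/bar.
D: 6/4 = 1.5 chords/bar.
E: 4/1 = 4 chords/bar.
Slowest is D at 1.5 chords/bar.

Passage D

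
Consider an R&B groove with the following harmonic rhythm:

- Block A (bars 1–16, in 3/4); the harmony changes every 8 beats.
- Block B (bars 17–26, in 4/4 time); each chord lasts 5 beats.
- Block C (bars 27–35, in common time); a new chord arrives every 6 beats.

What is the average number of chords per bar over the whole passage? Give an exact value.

4/7 chords per bar

A: 16 bars of 3 beats is 48 beats; at 8 beats each that's 6 chords.
B: 10 bars of 4 beats is 40 beats; at 5 beats each that's 8 chords.
C: 9 bars of 4 beats is 36 beats; at 6 beats each that's 6 chords.
Overall: 20 chords over 35 bars → 20/35 = 4/7 chords per bar.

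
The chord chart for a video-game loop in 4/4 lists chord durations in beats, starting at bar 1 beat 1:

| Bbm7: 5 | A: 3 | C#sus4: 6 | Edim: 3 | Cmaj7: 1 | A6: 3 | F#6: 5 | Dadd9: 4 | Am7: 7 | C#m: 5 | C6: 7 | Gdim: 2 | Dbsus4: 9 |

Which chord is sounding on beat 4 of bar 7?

Dadd9

Beat 4 of bar 7 is beat (7−1)×4 + 4 = 28 overall.
Running totals: Bbm7 ends at 5, A ends at 8, C#sus4 ends at 14, Edim ends at 17, Cmaj7 ends at 18, A6 ends at 21, F#6 ends at 26, Dadd9 ends at 30.
Beat 28 falls within Dadd9.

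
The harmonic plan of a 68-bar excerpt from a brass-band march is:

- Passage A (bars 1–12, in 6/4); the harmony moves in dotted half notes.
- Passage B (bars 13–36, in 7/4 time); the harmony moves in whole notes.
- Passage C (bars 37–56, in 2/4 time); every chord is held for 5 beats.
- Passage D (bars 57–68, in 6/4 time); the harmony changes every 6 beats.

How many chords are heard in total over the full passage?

A: 12·6 = 72 beats, 72/3 = 24 chords.
B: 24·7 = 168 beats, 168/4 = 42 chords.
C: 20·2 = 40 beats, 40/5 = 8 chords.
D: 12·6 = 72 beats, 72/6 = 12 chords.
Total: 24 + 42 + 8 + 12 = 86.

86 chords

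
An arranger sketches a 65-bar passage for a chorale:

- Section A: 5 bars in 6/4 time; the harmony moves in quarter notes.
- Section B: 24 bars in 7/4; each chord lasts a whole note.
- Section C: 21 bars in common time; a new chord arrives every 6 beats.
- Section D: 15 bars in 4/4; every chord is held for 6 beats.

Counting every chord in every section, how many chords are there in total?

A has 30 beats and chords last 1 each, so 30 chords.
B has 168 beats and chords last 4 each, so 42 chords.
C has 84 beats and chords last 6 each, so 14 chords.
D has 60 beats and chords last 6 each, so 10 chords.
Total: 30 + 42 + 14 + 10 = 96.

96 chords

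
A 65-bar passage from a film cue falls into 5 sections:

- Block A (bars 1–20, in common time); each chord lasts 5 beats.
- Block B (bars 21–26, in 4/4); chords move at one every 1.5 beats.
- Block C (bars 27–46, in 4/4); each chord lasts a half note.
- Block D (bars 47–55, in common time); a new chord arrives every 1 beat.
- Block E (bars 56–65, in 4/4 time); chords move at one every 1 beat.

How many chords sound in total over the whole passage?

148 chords

A: 20 bars × 4 beats = 80 beats; 5 beats/chord → 16 chords.
B: 6 bars × 4 beats = 24 beats; 1.5 beats/chord → 16 chords.
C: 20 bars × 4 beats = 80 beats; 2 beats/chord → 40 chords.
D: 9 bars × 4 beats = 36 beats; 1 beat/chord → 36 chords.
E: 10 bars × 4 beats = 40 beats; 1 beat/chord → 40 chords.
Total: 16 + 16 + 40 + 36 + 40 = 148.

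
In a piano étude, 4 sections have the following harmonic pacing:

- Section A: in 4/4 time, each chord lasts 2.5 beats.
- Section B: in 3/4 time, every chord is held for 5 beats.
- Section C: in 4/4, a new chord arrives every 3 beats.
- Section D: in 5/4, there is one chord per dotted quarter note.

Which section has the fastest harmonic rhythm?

A: each chord is 2.5 beats in 4/4, so 1.6 per bar.
B: each chord is 5 beats in 3/4, so 0.6 per bar.
C: each chord is 3 beats in 4/4, so 4/3 per bar.
D: each chord is 1.5 beats in 5/4, so 10/3 per bar.
Fastest is D at 10/3 chords/bar.

Section D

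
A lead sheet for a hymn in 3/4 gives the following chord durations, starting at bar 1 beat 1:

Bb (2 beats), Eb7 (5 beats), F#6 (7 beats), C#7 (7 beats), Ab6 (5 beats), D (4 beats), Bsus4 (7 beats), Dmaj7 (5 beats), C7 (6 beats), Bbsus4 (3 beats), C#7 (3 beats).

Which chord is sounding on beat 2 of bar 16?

Beat 2 of bar 16 is beat (16−1)×3 + 2 = 47 overall.
Running totals: Bb ends at 2, Eb7 ends at 7, F#6 ends at 14, C#7 ends at 21, Ab6 ends at 26, D ends at 30, Bsus4 ends at 37, Dmaj7 ends at 42, C7 ends at 48.
Beat 47 falls within C7.

C7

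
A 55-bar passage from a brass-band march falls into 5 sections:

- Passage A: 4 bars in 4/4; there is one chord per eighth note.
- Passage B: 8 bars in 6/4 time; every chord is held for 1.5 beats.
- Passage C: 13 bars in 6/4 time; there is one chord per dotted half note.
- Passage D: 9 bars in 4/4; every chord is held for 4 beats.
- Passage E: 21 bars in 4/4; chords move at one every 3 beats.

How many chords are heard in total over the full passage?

A: 4·4 = 16 beats, 16/0.5 = 32 chords.
B: 8·6 = 48 beats, 48/1.5 = 32 chords.
C: 13·6 = 78 beats, 78/3 = 26 chords.
D: 9·4 = 36 beats, 36/4 = 9 chords.
E: 21·4 = 84 beats, 84/3 = 28 chords.
Total: 32 + 32 + 26 + 9 + 28 = 127.

127 chords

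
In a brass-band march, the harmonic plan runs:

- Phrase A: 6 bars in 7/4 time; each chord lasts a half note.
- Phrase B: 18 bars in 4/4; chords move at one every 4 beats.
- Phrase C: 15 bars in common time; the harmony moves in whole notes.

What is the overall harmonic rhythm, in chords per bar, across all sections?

18/13 chords per bar

A: 6 × 7 = 42 beats ÷ 2 = 21 chords.
B: 18 × 4 = 72 beats ÷ 4 = 18 chords.
C: 15 × 4 = 60 beats ÷ 4 = 15 chords.
Overall: 54 chords over 39 bars → 54/39 = 18/13 chords per bar.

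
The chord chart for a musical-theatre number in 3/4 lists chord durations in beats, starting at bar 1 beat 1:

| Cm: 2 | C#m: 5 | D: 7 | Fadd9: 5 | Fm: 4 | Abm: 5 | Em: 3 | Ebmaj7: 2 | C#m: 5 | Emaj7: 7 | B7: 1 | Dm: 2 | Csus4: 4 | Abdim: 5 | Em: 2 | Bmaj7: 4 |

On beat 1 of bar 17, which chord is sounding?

Csus4

Beat 1 of bar 17 is beat (17−1)×3 + 1 = 49 overall.
Running totals: Cm ends at 2, C#m ends at 7, D ends at 14, Fadd9 ends at 19, Fm ends at 23, Abm ends at 28, Em ends at 31, Ebmaj7 ends at 33, C#m ends at 38, Emaj7 ends at 45, B7 ends at 46, Dm ends at 48, Csus4 ends at 52.
Beat 49 falls within Csus4.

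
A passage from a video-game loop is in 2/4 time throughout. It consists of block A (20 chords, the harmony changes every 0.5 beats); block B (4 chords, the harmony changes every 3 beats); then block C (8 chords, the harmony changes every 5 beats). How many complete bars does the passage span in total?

31 bars

A: 20 × 0.5 = 10 beats = 5 bars.
B: 4 × 3 = 12 beats = 6 bars.
C: 8 × 5 = 40 beats = 20 bars.
Total: 5 + 6 + 20 = 31 bars.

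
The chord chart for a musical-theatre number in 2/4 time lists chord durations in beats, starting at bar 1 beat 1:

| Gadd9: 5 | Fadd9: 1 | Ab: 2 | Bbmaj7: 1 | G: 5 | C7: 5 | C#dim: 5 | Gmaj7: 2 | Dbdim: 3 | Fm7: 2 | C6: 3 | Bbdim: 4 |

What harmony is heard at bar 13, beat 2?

Gmaj7

Beat 2 of bar 13 is beat (13−1)×2 + 2 = 26 overall.
Running totals: Gadd9 ends at 5, Fadd9 ends at 6, Ab ends at 8, Bbmaj7 ends at 9, G ends at 14, C7 ends at 19, C#dim ends at 24, Gmaj7 ends at 26.
Beat 26 falls within Gmaj7.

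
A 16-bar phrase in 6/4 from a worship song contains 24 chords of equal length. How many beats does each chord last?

4 beats

16 bars × 6 beats/bar = 96 beats total.
96 beats ÷ 24 chords = 4 beats per chord.
(That is a whole note.)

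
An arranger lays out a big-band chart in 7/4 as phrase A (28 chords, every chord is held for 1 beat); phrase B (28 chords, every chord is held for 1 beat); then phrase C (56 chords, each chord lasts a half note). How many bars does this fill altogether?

24 bars

A: 28 × 1 = 28 beats = 4 bars.
B: 28 × 1 = 28 beats = 4 bars.
C: 56 × 2 = 112 beats = 16 bars.
Total: 4 + 4 + 16 = 24 bars.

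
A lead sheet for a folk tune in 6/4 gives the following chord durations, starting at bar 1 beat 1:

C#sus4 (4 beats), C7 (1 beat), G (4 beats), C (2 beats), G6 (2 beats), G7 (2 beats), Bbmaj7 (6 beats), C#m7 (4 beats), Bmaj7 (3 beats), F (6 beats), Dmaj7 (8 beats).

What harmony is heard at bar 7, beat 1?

Dmaj7

Beat 1 of bar 7 is beat (7−1)×6 + 1 = 37 overall.
Running totals: C#sus4 ends at 4, C7 ends at 5, G ends at 9, C ends at 11, G6 ends at 13, G7 ends at 15, Bbmaj7 ends at 21, C#m7 ends at 25, Bmaj7 ends at 28, F ends at 34, Dmaj7 ends at 42.
Beat 37 falls within Dmaj7.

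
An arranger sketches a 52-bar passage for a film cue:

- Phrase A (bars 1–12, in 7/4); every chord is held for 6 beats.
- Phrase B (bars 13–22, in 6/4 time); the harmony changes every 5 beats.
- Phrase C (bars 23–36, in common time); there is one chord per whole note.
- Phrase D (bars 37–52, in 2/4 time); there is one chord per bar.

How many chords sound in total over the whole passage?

A: 12 bars × 7 beats = 84 beats; 6 beats/chord → 14 chords.
B: 10 bars × 6 beats = 60 beats; 5 beats/chord → 12 chords.
C: 14 bars × 4 beats = 56 beats; 4 beats/chord → 14 chords.
D: 16 bars × 2 beats = 32 beats; 2 beats/chord → 16 chords.
Total: 14 + 12 + 14 + 16 = 56.

56 chords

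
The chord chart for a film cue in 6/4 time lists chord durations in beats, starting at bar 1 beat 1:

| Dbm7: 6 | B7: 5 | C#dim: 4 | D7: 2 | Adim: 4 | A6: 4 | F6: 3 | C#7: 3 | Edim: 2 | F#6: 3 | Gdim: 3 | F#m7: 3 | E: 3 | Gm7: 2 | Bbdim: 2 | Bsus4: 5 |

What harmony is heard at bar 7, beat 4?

Beat 4 of bar 7 is beat (7−1)×6 + 4 = 40 overall.
Running totals: Dbm7 ends at 6, B7 ends at 11, C#dim ends at 15, D7 ends at 17, Adim ends at 21, A6 ends at 25, F6 ends at 28, C#7 ends at 31, Edim ends at 33, F#6 ends at 36, Gdim ends at 39, F#m7 ends at 42.
Beat 40 falls within F#m7.

F#m7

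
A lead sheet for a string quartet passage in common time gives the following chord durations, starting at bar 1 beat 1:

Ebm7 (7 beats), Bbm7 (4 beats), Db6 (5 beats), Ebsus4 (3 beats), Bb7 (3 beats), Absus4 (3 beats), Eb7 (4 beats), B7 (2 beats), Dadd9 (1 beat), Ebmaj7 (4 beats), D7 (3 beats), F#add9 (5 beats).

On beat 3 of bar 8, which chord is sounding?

Beat 3 of bar 8 is beat (8−1)×4 + 3 = 31 overall.
Running totals: Ebm7 ends at 7, Bbm7 ends at 11, Db6 ends at 16, Ebsus4 ends at 19, Bb7 ends at 22, Absus4 ends at 25, Eb7 ends at 29, B7 ends at 31.
Beat 31 falls within B7.

B7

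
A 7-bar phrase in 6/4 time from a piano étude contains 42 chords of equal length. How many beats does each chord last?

1 beat

7 bars × 6 beats/bar = 42 beats total.
42 beats ÷ 42 chords = 1 beats per chord.
(That is a quarter note.)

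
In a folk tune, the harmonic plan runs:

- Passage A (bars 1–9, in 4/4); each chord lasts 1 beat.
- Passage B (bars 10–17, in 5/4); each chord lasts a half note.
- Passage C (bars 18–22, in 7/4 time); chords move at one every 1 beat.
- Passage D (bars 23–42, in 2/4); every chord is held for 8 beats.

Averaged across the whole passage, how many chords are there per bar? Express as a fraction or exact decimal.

16/7 chords per bar

A: 9 × 4 = 36 beats ÷ 1 = 36 chords.
B: 8 × 5 = 40 beats ÷ 2 = 20 chords.
C: 5 × 7 = 35 beats ÷ 1 = 35 chords.
D: 20 × 2 = 40 beats ÷ 8 = 5 chords.
Overall: 96 chords over 42 bars → 96/42 = 16/7 chords per bar.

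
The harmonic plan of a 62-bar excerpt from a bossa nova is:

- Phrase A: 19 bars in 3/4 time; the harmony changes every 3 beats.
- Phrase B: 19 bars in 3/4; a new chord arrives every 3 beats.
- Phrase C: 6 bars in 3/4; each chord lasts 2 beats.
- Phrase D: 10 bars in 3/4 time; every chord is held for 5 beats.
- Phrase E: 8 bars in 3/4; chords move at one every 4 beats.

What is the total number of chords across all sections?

A has 57 beats and chords last 3 each, so 19 chords.
B has 57 beats and chords last 3 each, so 19 chords.
C has 18 beats and chords last 2 each, so 9 chords.
D has 30 beats and chords last 5 each, so 6 chords.
E has 24 beats and chords last 4 each, so 6 chords.
Total: 19 + 19 + 9 + 6 + 6 = 59.

59 chords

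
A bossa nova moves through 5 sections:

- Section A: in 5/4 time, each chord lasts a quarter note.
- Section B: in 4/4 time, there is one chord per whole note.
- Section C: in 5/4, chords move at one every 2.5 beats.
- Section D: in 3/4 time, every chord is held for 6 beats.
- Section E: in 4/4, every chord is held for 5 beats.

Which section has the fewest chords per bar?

Section D

A: each chord is 1 beat in 5/4, so 5 per bar.
B: each chord is 4 beats in 4/4, so 1 per bar.
C: each chord is 2.5 beats in 5/4, so 2 per bar.
D: each chord is 6 beats in 3/4, so 0.5 per bar.
E: each chord is 5 beats in 4/4, so 0.8 per bar.
Slowest is D at 0.5 chords/bar.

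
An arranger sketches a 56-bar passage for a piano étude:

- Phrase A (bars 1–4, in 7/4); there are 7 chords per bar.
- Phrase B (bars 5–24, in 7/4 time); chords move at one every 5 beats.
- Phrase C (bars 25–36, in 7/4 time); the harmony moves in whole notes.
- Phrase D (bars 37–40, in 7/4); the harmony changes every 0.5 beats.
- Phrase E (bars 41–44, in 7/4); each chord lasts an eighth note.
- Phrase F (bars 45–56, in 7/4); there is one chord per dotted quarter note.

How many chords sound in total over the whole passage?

A has 28 beats and chords last 1 each, so 28 chords.
B has 140 beats and chords last 5 each, so 28 chords.
C has 84 beats and chords last 4 each, so 21 chords.
D has 28 beats and chords last 0.5 each, so 56 chords.
E has 28 beats and chords last 0.5 each, so 56 chords.
F has 84 beats and chords last 1.5 each, so 56 chords.
Total: 28 + 28 + 21 + 56 + 56 + 56 = 245.

245 chords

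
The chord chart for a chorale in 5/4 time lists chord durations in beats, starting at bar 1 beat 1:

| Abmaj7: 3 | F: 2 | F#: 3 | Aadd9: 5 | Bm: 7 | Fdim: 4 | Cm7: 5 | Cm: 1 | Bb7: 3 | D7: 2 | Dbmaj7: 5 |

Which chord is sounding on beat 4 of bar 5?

Beat 4 of bar 5 is beat (5−1)×5 + 4 = 24 overall.
Running totals: Abmaj7 ends at 3, F ends at 5, F# ends at 8, Aadd9 ends at 13, Bm ends at 20, Fdim ends at 24.
Beat 24 falls within Fdim.

Fdim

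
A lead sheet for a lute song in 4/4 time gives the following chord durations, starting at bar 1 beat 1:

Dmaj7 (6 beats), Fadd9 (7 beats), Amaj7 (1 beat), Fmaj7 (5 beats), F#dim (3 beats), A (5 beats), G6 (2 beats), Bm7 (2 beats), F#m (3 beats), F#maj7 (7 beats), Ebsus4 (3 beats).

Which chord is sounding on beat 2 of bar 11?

Ebsus4

Beat 2 of bar 11 is beat (11−1)×4 + 2 = 42 overall.
Running totals: Dmaj7 ends at 6, Fadd9 ends at 13, Amaj7 ends at 14, Fmaj7 ends at 19, F#dim ends at 22, A ends at 27, G6 ends at 29, Bm7 ends at 31, F#m ends at 34, F#maj7 ends at 41, Ebsus4 ends at 44.
Beat 42 falls within Ebsus4.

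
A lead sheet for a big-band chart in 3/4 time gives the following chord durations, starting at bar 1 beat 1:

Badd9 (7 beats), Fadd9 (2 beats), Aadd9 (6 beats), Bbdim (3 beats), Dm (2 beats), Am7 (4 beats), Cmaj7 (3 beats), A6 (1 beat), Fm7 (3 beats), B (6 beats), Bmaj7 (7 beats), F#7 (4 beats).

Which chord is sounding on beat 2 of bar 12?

Beat 2 of bar 12 is beat (12−1)×3 + 2 = 35 overall.
Running totals: Badd9 ends at 7, Fadd9 ends at 9, Aadd9 ends at 15, Bbdim ends at 18, Dm ends at 20, Am7 ends at 24, Cmaj7 ends at 27, A6 ends at 28, Fm7 ends at 31, B ends at 37.
Beat 35 falls within B.

B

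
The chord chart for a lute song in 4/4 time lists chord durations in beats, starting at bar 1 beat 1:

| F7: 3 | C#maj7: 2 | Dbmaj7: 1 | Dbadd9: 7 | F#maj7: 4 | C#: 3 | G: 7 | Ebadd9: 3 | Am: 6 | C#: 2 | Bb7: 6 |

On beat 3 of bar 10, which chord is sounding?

Bb7

Beat 3 of bar 10 is beat (10−1)×4 + 3 = 39 overall.
Running totals: F7 ends at 3, C#maj7 ends at 5, Dbmaj7 ends at 6, Dbadd9 ends at 13, F#maj7 ends at 17, C# ends at 20, G ends at 27, Ebadd9 ends at 30, Am ends at 36, C# ends at 38, Bb7 ends at 44.
Beat 39 falls within Bb7.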